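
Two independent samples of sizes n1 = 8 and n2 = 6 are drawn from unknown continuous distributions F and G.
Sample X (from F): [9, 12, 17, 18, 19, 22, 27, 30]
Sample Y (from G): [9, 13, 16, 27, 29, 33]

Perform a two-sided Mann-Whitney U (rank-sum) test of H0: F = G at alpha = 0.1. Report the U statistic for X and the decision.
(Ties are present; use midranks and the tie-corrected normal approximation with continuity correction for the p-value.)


Step 1: Combine and sort all 14 observations; assign midranks.
sorted (value, group): (9,X), (9,Y), (12,X), (13,Y), (16,Y), (17,X), (18,X), (19,X), (22,X), (27,X), (27,Y), (29,Y), (30,X), (33,Y)
ranks: 9->1.5, 9->1.5, 12->3, 13->4, 16->5, 17->6, 18->7, 19->8, 22->9, 27->10.5, 27->10.5, 29->12, 30->13, 33->14
Step 2: Rank sum for X: R1 = 1.5 + 3 + 6 + 7 + 8 + 9 + 10.5 + 13 = 58.
Step 3: U_X = R1 - n1(n1+1)/2 = 58 - 8*9/2 = 58 - 36 = 22.
       U_Y = n1*n2 - U_X = 48 - 22 = 26.
Step 4: Ties are present, so use the tie-corrected normal approximation (with continuity correction) for the p-value.
Step 5: p-value = 0.846116; compare to alpha = 0.1. fail to reject H0.

U_X = 22, p = 0.846116, fail to reject H0 at alpha = 0.1.


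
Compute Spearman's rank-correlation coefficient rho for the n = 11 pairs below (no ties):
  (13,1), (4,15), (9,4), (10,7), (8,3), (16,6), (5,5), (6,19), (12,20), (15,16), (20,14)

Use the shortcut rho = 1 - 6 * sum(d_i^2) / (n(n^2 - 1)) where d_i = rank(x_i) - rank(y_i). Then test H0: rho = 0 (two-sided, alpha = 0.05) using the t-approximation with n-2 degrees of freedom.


Step 1: Rank x and y separately (midranks; no ties here).
rank(x): 13->8, 4->1, 9->5, 10->6, 8->4, 16->10, 5->2, 6->3, 12->7, 15->9, 20->11
rank(y): 1->1, 15->8, 4->3, 7->6, 3->2, 6->5, 5->4, 19->10, 20->11, 16->9, 14->7
Step 2: d_i = R_x(i) - R_y(i); compute d_i^2.
  (8-1)^2=49, (1-8)^2=49, (5-3)^2=4, (6-6)^2=0, (4-2)^2=4, (10-5)^2=25, (2-4)^2=4, (3-10)^2=49, (7-11)^2=16, (9-9)^2=0, (11-7)^2=16
sum(d^2) = 216.
Step 3: rho = 1 - 6*216 / (11*(11^2 - 1)) = 1 - 1296/1320 = 0.018182.
Step 4: Under H0, t = rho * sqrt((n-2)/(1-rho^2)) = 0.0546 ~ t(9).
Step 5: Two-sided p-value from the t-distribution with 9 df = 0.957685.
Step 6: alpha = 0.05. fail to reject H0.

rho = 0.0182, p = 0.957685, fail to reject H0 at alpha = 0.05.


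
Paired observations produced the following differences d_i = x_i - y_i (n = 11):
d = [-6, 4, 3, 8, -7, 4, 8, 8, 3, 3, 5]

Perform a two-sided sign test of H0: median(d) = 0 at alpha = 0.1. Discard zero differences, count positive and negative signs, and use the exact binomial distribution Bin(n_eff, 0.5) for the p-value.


Step 1: Discard zero differences. Original n = 11; n_eff = number of nonzero differences = 11.
Nonzero differences (with sign): -6, +4, +3, +8, -7, +4, +8, +8, +3, +3, +5
Step 2: Count signs: positive = 9, negative = 2.
Step 3: Under H0: P(positive) = 0.5, so the number of positives S ~ Bin(11, 0.5).
Step 4: Two-sided exact p-value = sum of Bin(11,0.5) probabilities at or below the observed probability = 0.065430.
Step 5: alpha = 0.1. reject H0.

n_eff = 11, pos = 9, neg = 2, p = 0.065430, reject H0.


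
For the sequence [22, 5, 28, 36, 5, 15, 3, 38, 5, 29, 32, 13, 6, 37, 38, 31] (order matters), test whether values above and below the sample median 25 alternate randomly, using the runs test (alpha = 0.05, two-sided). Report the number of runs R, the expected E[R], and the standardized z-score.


Step 1: Compute median = 25; label A = above, B = below.
Labels in order: BBAABBBABAABBAAA  (n_A = 8, n_B = 8)
Step 2: Count runs R = 8.
Step 3: Under H0 (random ordering), E[R] = 2*n_A*n_B/(n_A+n_B) + 1 = 2*8*8/16 + 1 = 9.0000.
        Var[R] = 2*n_A*n_B*(2*n_A*n_B - n_A - n_B) / ((n_A+n_B)^2 * (n_A+n_B-1)) = 14336/3840 = 3.7333.
        SD[R] = 1.9322.
Step 4: Continuity-corrected z = (R + 0.5 - E[R]) / SD[R] = (8 + 0.5 - 9.0000) / 1.9322 = -0.2588.
Step 5: Two-sided p-value via normal approximation = 2*(1 - Phi(|z|)) = 0.795809.
Step 6: alpha = 0.05. fail to reject H0.

R = 8, z = -0.2588, p = 0.795809, fail to reject H0.


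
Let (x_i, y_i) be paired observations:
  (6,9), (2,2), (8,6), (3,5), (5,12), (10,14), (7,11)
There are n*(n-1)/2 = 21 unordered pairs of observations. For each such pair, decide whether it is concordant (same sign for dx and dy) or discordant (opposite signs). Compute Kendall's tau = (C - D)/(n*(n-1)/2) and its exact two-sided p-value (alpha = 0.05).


Step 1: Enumerate the 21 unordered pairs (i,j) with i<j and classify each by sign(x_j-x_i) * sign(y_j-y_i).
  (1,2):dx=-4,dy=-7->C; (1,3):dx=+2,dy=-3->D; (1,4):dx=-3,dy=-4->C; (1,5):dx=-1,dy=+3->D
  (1,6):dx=+4,dy=+5->C; (1,7):dx=+1,dy=+2->C; (2,3):dx=+6,dy=+4->C; (2,4):dx=+1,dy=+3->C
  (2,5):dx=+3,dy=+10->C; (2,6):dx=+8,dy=+12->C; (2,7):dx=+5,dy=+9->C; (3,4):dx=-5,dy=-1->C
  (3,5):dx=-3,dy=+6->D; (3,6):dx=+2,dy=+8->C; (3,7):dx=-1,dy=+5->D; (4,5):dx=+2,dy=+7->C
  (4,6):dx=+7,dy=+9->C; (4,7):dx=+4,dy=+6->C; (5,6):dx=+5,dy=+2->C; (5,7):dx=+2,dy=-1->D
  (6,7):dx=-3,dy=-3->C
Step 2: C = 16, D = 5, total pairs = 21.
Step 3: tau = (C - D)/(n(n-1)/2) = (16 - 5)/21 = 0.523810.
Step 4: Exact two-sided p-value (enumerate n! = 5040 permutations of y under H0): p = 0.136111.
Step 5: alpha = 0.05. fail to reject H0.

tau_b = 0.5238 (C=16, D=5), p = 0.136111, fail to reject H0.


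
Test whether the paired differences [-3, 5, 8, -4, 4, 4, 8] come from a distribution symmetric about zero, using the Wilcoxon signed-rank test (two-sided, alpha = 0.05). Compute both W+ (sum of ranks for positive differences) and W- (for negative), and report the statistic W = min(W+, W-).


Step 1: Drop any zero differences (none here) and take |d_i|.
|d| = [3, 5, 8, 4, 4, 4, 8]
Step 2: Midrank |d_i| (ties get averaged ranks).
ranks: |3|->1, |5|->5, |8|->6.5, |4|->3, |4|->3, |4|->3, |8|->6.5
Step 3: Attach original signs; sum ranks with positive sign and with negative sign.
W+ = 5 + 6.5 + 3 + 3 + 6.5 = 24
W- = 1 + 3 = 4
(Check: W+ + W- = 28 should equal n(n+1)/2 = 28.)
Step 4: Test statistic W = min(W+, W-) = 4.
Step 5: Ties in |d|, so use the tie-corrected normal approximation.
        E[W] = n(n+1)/4 = 7*8/4 = 14.
        Tie groups: |d|=4 (t=3), |d|=8 (t=2); sum(t^3 - t) = 30.
        Var[W] = n(n+1)(2n+1)/24 - sum(t^3-t)/48 = 840/24 - 30/48 = 34.375.
        z = (W - E[W]) / sqrt(Var[W]) = (4 - 14) / 5.8630 = -1.7056.
        Two-sided p = 2*Phi(z) = 0.088082.
Step 6: alpha = 0.05. fail to reject H0.

W+ = 24, W- = 4, W = min = 4, p = 0.088082, fail to reject H0.


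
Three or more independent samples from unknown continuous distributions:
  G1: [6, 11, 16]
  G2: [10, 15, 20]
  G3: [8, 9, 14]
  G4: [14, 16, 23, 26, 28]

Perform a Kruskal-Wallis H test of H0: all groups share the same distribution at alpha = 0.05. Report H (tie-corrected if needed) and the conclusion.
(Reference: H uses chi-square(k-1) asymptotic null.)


Step 1: Combine all N = 14 observations and assign midranks.
sorted (value, group, rank): (6,G1,1), (8,G3,2), (9,G3,3), (10,G2,4), (11,G1,5), (14,G3,6.5), (14,G4,6.5), (15,G2,8), (16,G1,9.5), (16,G4,9.5), (20,G2,11), (23,G4,12), (26,G4,13), (28,G4,14)
Step 2: Sum ranks within each group.
R_1 = 15.5 (n_1 = 3)
R_2 = 23 (n_2 = 3)
R_3 = 11.5 (n_3 = 3)
R_4 = 55 (n_4 = 5)
Step 3: H = 12/(N(N+1)) * sum(R_i^2/n_i) - 3(N+1)
     = 12/(14*15) * (15.5^2/3 + 23^2/3 + 11.5^2/3 + 55^2/5) - 3*15
     = 0.057143 * 905.5 - 45
     = 6.742857.
Step 4: Ties present; correction factor C = 1 - 12/(14^3 - 14) = 0.995604. Corrected H = 6.742857 / 0.995604 = 6.772627.
Step 5: Under H0, H ~ chi^2(3); p-value = 0.079509.
Step 6: alpha = 0.05. fail to reject H0.

H = 6.7726, df = 3, p = 0.079509, fail to reject H0.


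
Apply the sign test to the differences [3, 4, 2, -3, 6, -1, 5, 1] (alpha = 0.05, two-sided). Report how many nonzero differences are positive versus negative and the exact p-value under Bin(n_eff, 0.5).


Step 1: Discard zero differences. Original n = 8; n_eff = number of nonzero differences = 8.
Nonzero differences (with sign): +3, +4, +2, -3, +6, -1, +5, +1
Step 2: Count signs: positive = 6, negative = 2.
Step 3: Under H0: P(positive) = 0.5, so the number of positives S ~ Bin(8, 0.5).
Step 4: Two-sided exact p-value = sum of Bin(8,0.5) probabilities at or below the observed probability = 0.289062.
Step 5: alpha = 0.05. fail to reject H0.

n_eff = 8, pos = 6, neg = 2, p = 0.289062, fail to reject H0.


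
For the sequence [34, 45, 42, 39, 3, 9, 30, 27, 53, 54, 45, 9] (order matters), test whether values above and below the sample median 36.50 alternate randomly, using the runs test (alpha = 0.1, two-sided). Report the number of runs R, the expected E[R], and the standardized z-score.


Step 1: Compute median = 36.50; label A = above, B = below.
Labels in order: BAAABBBBAAAB  (n_A = 6, n_B = 6)
Step 2: Count runs R = 5.
Step 3: Under H0 (random ordering), E[R] = 2*n_A*n_B/(n_A+n_B) + 1 = 2*6*6/12 + 1 = 7.0000.
        Var[R] = 2*n_A*n_B*(2*n_A*n_B - n_A - n_B) / ((n_A+n_B)^2 * (n_A+n_B-1)) = 4320/1584 = 2.7273.
        SD[R] = 1.6514.
Step 4: Continuity-corrected z = (R + 0.5 - E[R]) / SD[R] = (5 + 0.5 - 7.0000) / 1.6514 = -0.9083.
Step 5: Two-sided p-value via normal approximation = 2*(1 - Phi(|z|)) = 0.363722.
Step 6: alpha = 0.1. fail to reject H0.

R = 5, z = -0.9083, p = 0.363722, fail to reject H0.


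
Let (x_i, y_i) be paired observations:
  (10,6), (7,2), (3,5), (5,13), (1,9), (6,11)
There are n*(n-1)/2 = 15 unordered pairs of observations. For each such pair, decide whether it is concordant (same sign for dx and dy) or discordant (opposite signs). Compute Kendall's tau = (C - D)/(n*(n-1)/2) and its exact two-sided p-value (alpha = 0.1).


Step 1: Enumerate the 15 unordered pairs (i,j) with i<j and classify each by sign(x_j-x_i) * sign(y_j-y_i).
  (1,2):dx=-3,dy=-4->C; (1,3):dx=-7,dy=-1->C; (1,4):dx=-5,dy=+7->D; (1,5):dx=-9,dy=+3->D
  (1,6):dx=-4,dy=+5->D; (2,3):dx=-4,dy=+3->D; (2,4):dx=-2,dy=+11->D; (2,5):dx=-6,dy=+7->D
  (2,6):dx=-1,dy=+9->D; (3,4):dx=+2,dy=+8->C; (3,5):dx=-2,dy=+4->D; (3,6):dx=+3,dy=+6->C
  (4,5):dx=-4,dy=-4->C; (4,6):dx=+1,dy=-2->D; (5,6):dx=+5,dy=+2->C
Step 2: C = 6, D = 9, total pairs = 15.
Step 3: tau = (C - D)/(n(n-1)/2) = (6 - 9)/15 = -0.200000.
Step 4: Exact two-sided p-value (enumerate n! = 720 permutations of y under H0): p = 0.719444.
Step 5: alpha = 0.1. fail to reject H0.

tau_b = -0.2000 (C=6, D=9), p = 0.719444, fail to reject H0.


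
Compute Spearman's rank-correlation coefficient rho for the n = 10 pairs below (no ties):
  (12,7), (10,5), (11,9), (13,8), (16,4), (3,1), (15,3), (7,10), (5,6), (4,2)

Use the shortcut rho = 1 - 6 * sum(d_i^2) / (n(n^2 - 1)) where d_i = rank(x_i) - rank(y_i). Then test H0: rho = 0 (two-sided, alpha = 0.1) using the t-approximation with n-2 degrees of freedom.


Step 1: Rank x and y separately (midranks; no ties here).
rank(x): 12->7, 10->5, 11->6, 13->8, 16->10, 3->1, 15->9, 7->4, 5->3, 4->2
rank(y): 7->7, 5->5, 9->9, 8->8, 4->4, 1->1, 3->3, 10->10, 6->6, 2->2
Step 2: d_i = R_x(i) - R_y(i); compute d_i^2.
  (7-7)^2=0, (5-5)^2=0, (6-9)^2=9, (8-8)^2=0, (10-4)^2=36, (1-1)^2=0, (9-3)^2=36, (4-10)^2=36, (3-6)^2=9, (2-2)^2=0
sum(d^2) = 126.
Step 3: rho = 1 - 6*126 / (10*(10^2 - 1)) = 1 - 756/990 = 0.236364.
Step 4: Under H0, t = rho * sqrt((n-2)/(1-rho^2)) = 0.6880 ~ t(8).
Step 5: Two-sided p-value from the t-distribution with 8 df = 0.510885.
Step 6: alpha = 0.1. fail to reject H0.

rho = 0.2364, p = 0.510885, fail to reject H0 at alpha = 0.1.


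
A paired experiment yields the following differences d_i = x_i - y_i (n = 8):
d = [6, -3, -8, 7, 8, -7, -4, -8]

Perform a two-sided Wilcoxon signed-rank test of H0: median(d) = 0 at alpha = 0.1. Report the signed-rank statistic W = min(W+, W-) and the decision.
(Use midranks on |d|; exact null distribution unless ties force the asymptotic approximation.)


Step 1: Drop any zero differences (none here) and take |d_i|.
|d| = [6, 3, 8, 7, 8, 7, 4, 8]
Step 2: Midrank |d_i| (ties get averaged ranks).
ranks: |6|->3, |3|->1, |8|->7, |7|->4.5, |8|->7, |7|->4.5, |4|->2, |8|->7
Step 3: Attach original signs; sum ranks with positive sign and with negative sign.
W+ = 3 + 4.5 + 7 = 14.5
W- = 1 + 7 + 4.5 + 2 + 7 = 21.5
(Check: W+ + W- = 36 should equal n(n+1)/2 = 36.)
Step 4: Test statistic W = min(W+, W-) = 14.5.
Step 5: Ties in |d|, so use the tie-corrected normal approximation.
        E[W] = n(n+1)/4 = 8*9/4 = 18.
        Tie groups: |d|=7 (t=2), |d|=8 (t=3); sum(t^3 - t) = 30.
        Var[W] = n(n+1)(2n+1)/24 - sum(t^3-t)/48 = 1224/24 - 30/48 = 50.375.
        z = (W - E[W]) / sqrt(Var[W]) = (14.5 - 18) / 7.0975 = -0.4931.
        Two-sided p = 2*Phi(z) = 0.621921.
Step 6: alpha = 0.1. fail to reject H0.

W+ = 14.5, W- = 21.5, W = min = 14.5, p = 0.621921, fail to reject H0.


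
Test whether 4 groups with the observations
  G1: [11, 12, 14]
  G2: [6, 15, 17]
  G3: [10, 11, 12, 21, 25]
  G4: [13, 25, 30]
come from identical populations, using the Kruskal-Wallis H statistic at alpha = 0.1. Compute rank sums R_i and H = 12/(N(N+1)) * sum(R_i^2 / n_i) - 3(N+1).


Step 1: Combine all N = 14 observations and assign midranks.
sorted (value, group, rank): (6,G2,1), (10,G3,2), (11,G1,3.5), (11,G3,3.5), (12,G1,5.5), (12,G3,5.5), (13,G4,7), (14,G1,8), (15,G2,9), (17,G2,10), (21,G3,11), (25,G3,12.5), (25,G4,12.5), (30,G4,14)
Step 2: Sum ranks within each group.
R_1 = 17 (n_1 = 3)
R_2 = 20 (n_2 = 3)
R_3 = 34.5 (n_3 = 5)
R_4 = 33.5 (n_4 = 3)
Step 3: H = 12/(N(N+1)) * sum(R_i^2/n_i) - 3(N+1)
     = 12/(14*15) * (17^2/3 + 20^2/3 + 34.5^2/5 + 33.5^2/3) - 3*15
     = 0.057143 * 841.8 - 45
     = 3.102857.
Step 4: Ties present; correction factor C = 1 - 18/(14^3 - 14) = 0.993407. Corrected H = 3.102857 / 0.993407 = 3.123451.
Step 5: Under H0, H ~ chi^2(3); p-value = 0.372980.
Step 6: alpha = 0.1. fail to reject H0.

H = 3.1235, df = 3, p = 0.372980, fail to reject H0.


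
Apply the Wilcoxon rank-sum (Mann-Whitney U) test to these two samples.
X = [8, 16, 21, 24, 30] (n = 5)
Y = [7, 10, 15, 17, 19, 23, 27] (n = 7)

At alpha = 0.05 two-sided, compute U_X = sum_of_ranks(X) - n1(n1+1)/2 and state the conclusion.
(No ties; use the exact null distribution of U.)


Step 1: Combine and sort all 12 observations; assign midranks.
sorted (value, group): (7,Y), (8,X), (10,Y), (15,Y), (16,X), (17,Y), (19,Y), (21,X), (23,Y), (24,X), (27,Y), (30,X)
ranks: 7->1, 8->2, 10->3, 15->4, 16->5, 17->6, 19->7, 21->8, 23->9, 24->10, 27->11, 30->12
Step 2: Rank sum for X: R1 = 2 + 5 + 8 + 10 + 12 = 37.
Step 3: U_X = R1 - n1(n1+1)/2 = 37 - 5*6/2 = 37 - 15 = 22.
       U_Y = n1*n2 - U_X = 35 - 22 = 13.
Step 4: No ties, so the exact null distribution of U (based on enumerating the C(12,5) = 792 equally likely rank assignments) gives the two-sided p-value.
Step 5: p-value = 0.530303; compare to alpha = 0.05. fail to reject H0.

U_X = 22, p = 0.530303, fail to reject H0 at alpha = 0.05.


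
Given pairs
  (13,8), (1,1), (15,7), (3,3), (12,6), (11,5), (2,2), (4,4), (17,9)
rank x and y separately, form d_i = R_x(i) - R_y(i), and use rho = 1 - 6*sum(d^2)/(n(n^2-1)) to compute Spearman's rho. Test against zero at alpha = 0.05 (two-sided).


Step 1: Rank x and y separately (midranks; no ties here).
rank(x): 13->7, 1->1, 15->8, 3->3, 12->6, 11->5, 2->2, 4->4, 17->9
rank(y): 8->8, 1->1, 7->7, 3->3, 6->6, 5->5, 2->2, 4->4, 9->9
Step 2: d_i = R_x(i) - R_y(i); compute d_i^2.
  (7-8)^2=1, (1-1)^2=0, (8-7)^2=1, (3-3)^2=0, (6-6)^2=0, (5-5)^2=0, (2-2)^2=0, (4-4)^2=0, (9-9)^2=0
sum(d^2) = 2.
Step 3: rho = 1 - 6*2 / (9*(9^2 - 1)) = 1 - 12/720 = 0.983333.
Step 4: Under H0, t = rho * sqrt((n-2)/(1-rho^2)) = 14.3096 ~ t(7).
Step 5: Two-sided p-value from the t-distribution with 7 df = 0.000002.
Step 6: alpha = 0.05. reject H0.

rho = 0.9833, p = 0.000002, reject H0 at alpha = 0.05.


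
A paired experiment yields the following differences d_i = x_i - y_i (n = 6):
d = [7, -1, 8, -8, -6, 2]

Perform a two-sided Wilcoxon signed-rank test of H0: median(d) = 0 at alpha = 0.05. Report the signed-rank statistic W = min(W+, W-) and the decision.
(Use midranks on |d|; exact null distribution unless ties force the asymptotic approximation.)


Step 1: Drop any zero differences (none here) and take |d_i|.
|d| = [7, 1, 8, 8, 6, 2]
Step 2: Midrank |d_i| (ties get averaged ranks).
ranks: |7|->4, |1|->1, |8|->5.5, |8|->5.5, |6|->3, |2|->2
Step 3: Attach original signs; sum ranks with positive sign and with negative sign.
W+ = 4 + 5.5 + 2 = 11.5
W- = 1 + 5.5 + 3 = 9.5
(Check: W+ + W- = 21 should equal n(n+1)/2 = 21.)
Step 4: Test statistic W = min(W+, W-) = 9.5.
Step 5: Ties in |d|, so use the tie-corrected normal approximation.
        E[W] = n(n+1)/4 = 6*7/4 = 10.5.
        Tie groups: |d|=8 (t=2); sum(t^3 - t) = 6.
        Var[W] = n(n+1)(2n+1)/24 - sum(t^3-t)/48 = 546/24 - 6/48 = 22.625.
        z = (W - E[W]) / sqrt(Var[W]) = (9.5 - 10.5) / 4.7566 = -0.2102.
        Two-sided p = 2*Phi(z) = 0.833484.
Step 6: alpha = 0.05. fail to reject H0.

W+ = 11.5, W- = 9.5, W = min = 9.5, p = 0.833484, fail to reject H0.


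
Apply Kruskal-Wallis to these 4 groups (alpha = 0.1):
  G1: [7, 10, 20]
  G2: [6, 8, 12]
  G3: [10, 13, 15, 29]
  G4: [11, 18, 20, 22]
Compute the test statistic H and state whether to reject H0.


Step 1: Combine all N = 14 observations and assign midranks.
sorted (value, group, rank): (6,G2,1), (7,G1,2), (8,G2,3), (10,G1,4.5), (10,G3,4.5), (11,G4,6), (12,G2,7), (13,G3,8), (15,G3,9), (18,G4,10), (20,G1,11.5), (20,G4,11.5), (22,G4,13), (29,G3,14)
Step 2: Sum ranks within each group.
R_1 = 18 (n_1 = 3)
R_2 = 11 (n_2 = 3)
R_3 = 35.5 (n_3 = 4)
R_4 = 40.5 (n_4 = 4)
Step 3: H = 12/(N(N+1)) * sum(R_i^2/n_i) - 3(N+1)
     = 12/(14*15) * (18^2/3 + 11^2/3 + 35.5^2/4 + 40.5^2/4) - 3*15
     = 0.057143 * 873.458 - 45
     = 4.911905.
Step 4: Ties present; correction factor C = 1 - 12/(14^3 - 14) = 0.995604. Corrected H = 4.911905 / 0.995604 = 4.933591.
Step 5: Under H0, H ~ chi^2(3); p-value = 0.176725.
Step 6: alpha = 0.1. fail to reject H0.

H = 4.9336, df = 3, p = 0.176725, fail to reject H0.


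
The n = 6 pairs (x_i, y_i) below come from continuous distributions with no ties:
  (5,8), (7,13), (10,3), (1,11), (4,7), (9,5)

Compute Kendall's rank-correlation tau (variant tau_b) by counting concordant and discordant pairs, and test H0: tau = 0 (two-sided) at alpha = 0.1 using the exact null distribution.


Step 1: Enumerate the 15 unordered pairs (i,j) with i<j and classify each by sign(x_j-x_i) * sign(y_j-y_i).
  (1,2):dx=+2,dy=+5->C; (1,3):dx=+5,dy=-5->D; (1,4):dx=-4,dy=+3->D; (1,5):dx=-1,dy=-1->C
  (1,6):dx=+4,dy=-3->D; (2,3):dx=+3,dy=-10->D; (2,4):dx=-6,dy=-2->C; (2,5):dx=-3,dy=-6->C
  (2,6):dx=+2,dy=-8->D; (3,4):dx=-9,dy=+8->D; (3,5):dx=-6,dy=+4->D; (3,6):dx=-1,dy=+2->D
  (4,5):dx=+3,dy=-4->D; (4,6):dx=+8,dy=-6->D; (5,6):dx=+5,dy=-2->D
Step 2: C = 4, D = 11, total pairs = 15.
Step 3: tau = (C - D)/(n(n-1)/2) = (4 - 11)/15 = -0.466667.
Step 4: Exact two-sided p-value (enumerate n! = 720 permutations of y under H0): p = 0.272222.
Step 5: alpha = 0.1. fail to reject H0.

tau_b = -0.4667 (C=4, D=11), p = 0.272222, fail to reject H0.


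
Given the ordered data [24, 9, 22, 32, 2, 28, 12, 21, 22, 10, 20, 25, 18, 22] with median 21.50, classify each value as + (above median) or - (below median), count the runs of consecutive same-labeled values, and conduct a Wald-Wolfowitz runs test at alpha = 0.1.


Step 1: Compute median = 21.50; label A = above, B = below.
Labels in order: ABAABABBABBABA  (n_A = 7, n_B = 7)
Step 2: Count runs R = 11.
Step 3: Under H0 (random ordering), E[R] = 2*n_A*n_B/(n_A+n_B) + 1 = 2*7*7/14 + 1 = 8.0000.
        Var[R] = 2*n_A*n_B*(2*n_A*n_B - n_A - n_B) / ((n_A+n_B)^2 * (n_A+n_B-1)) = 8232/2548 = 3.2308.
        SD[R] = 1.7974.
Step 4: Continuity-corrected z = (R - 0.5 - E[R]) / SD[R] = (11 - 0.5 - 8.0000) / 1.7974 = 1.3909.
Step 5: Two-sided p-value via normal approximation = 2*(1 - Phi(|z|)) = 0.164264.
Step 6: alpha = 0.1. fail to reject H0.

R = 11, z = 1.3909, p = 0.164264, fail to reject H0.


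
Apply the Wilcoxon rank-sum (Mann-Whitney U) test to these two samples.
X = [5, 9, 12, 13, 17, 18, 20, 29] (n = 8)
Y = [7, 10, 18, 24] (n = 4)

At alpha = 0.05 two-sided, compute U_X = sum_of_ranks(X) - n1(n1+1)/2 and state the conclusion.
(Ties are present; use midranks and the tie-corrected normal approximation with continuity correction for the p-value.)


Step 1: Combine and sort all 12 observations; assign midranks.
sorted (value, group): (5,X), (7,Y), (9,X), (10,Y), (12,X), (13,X), (17,X), (18,X), (18,Y), (20,X), (24,Y), (29,X)
ranks: 5->1, 7->2, 9->3, 10->4, 12->5, 13->6, 17->7, 18->8.5, 18->8.5, 20->10, 24->11, 29->12
Step 2: Rank sum for X: R1 = 1 + 3 + 5 + 6 + 7 + 8.5 + 10 + 12 = 52.5.
Step 3: U_X = R1 - n1(n1+1)/2 = 52.5 - 8*9/2 = 52.5 - 36 = 16.5.
       U_Y = n1*n2 - U_X = 32 - 16.5 = 15.5.
Step 4: Ties are present, so use the tie-corrected normal approximation (with continuity correction) for the p-value.
Step 5: p-value = 1.000000; compare to alpha = 0.05. fail to reject H0.

U_X = 16.5, p = 1.000000, fail to reject H0 at alpha = 0.05.


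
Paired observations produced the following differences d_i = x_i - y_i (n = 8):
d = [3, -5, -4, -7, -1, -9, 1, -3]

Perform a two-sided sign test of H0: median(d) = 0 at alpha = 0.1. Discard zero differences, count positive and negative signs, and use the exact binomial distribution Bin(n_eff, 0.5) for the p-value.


Step 1: Discard zero differences. Original n = 8; n_eff = number of nonzero differences = 8.
Nonzero differences (with sign): +3, -5, -4, -7, -1, -9, +1, -3
Step 2: Count signs: positive = 2, negative = 6.
Step 3: Under H0: P(positive) = 0.5, so the number of positives S ~ Bin(8, 0.5).
Step 4: Two-sided exact p-value = sum of Bin(8,0.5) probabilities at or below the observed probability = 0.289062.
Step 5: alpha = 0.1. fail to reject H0.

n_eff = 8, pos = 2, neg = 6, p = 0.289062, fail to reject H0.


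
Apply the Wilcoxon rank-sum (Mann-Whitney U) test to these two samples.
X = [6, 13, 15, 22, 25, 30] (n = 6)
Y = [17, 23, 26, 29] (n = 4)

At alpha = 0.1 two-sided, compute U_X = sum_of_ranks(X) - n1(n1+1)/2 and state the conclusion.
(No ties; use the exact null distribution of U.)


Step 1: Combine and sort all 10 observations; assign midranks.
sorted (value, group): (6,X), (13,X), (15,X), (17,Y), (22,X), (23,Y), (25,X), (26,Y), (29,Y), (30,X)
ranks: 6->1, 13->2, 15->3, 17->4, 22->5, 23->6, 25->7, 26->8, 29->9, 30->10
Step 2: Rank sum for X: R1 = 1 + 2 + 3 + 5 + 7 + 10 = 28.
Step 3: U_X = R1 - n1(n1+1)/2 = 28 - 6*7/2 = 28 - 21 = 7.
       U_Y = n1*n2 - U_X = 24 - 7 = 17.
Step 4: No ties, so the exact null distribution of U (based on enumerating the C(10,6) = 210 equally likely rank assignments) gives the two-sided p-value.
Step 5: p-value = 0.352381; compare to alpha = 0.1. fail to reject H0.

U_X = 7, p = 0.352381, fail to reject H0 at alpha = 0.1.


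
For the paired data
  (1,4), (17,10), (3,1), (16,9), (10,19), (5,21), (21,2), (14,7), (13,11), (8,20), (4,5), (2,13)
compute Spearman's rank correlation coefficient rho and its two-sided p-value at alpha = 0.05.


Step 1: Rank x and y separately (midranks; no ties here).
rank(x): 1->1, 17->11, 3->3, 16->10, 10->7, 5->5, 21->12, 14->9, 13->8, 8->6, 4->4, 2->2
rank(y): 4->3, 10->7, 1->1, 9->6, 19->10, 21->12, 2->2, 7->5, 11->8, 20->11, 5->4, 13->9
Step 2: d_i = R_x(i) - R_y(i); compute d_i^2.
  (1-3)^2=4, (11-7)^2=16, (3-1)^2=4, (10-6)^2=16, (7-10)^2=9, (5-12)^2=49, (12-2)^2=100, (9-5)^2=16, (8-8)^2=0, (6-11)^2=25, (4-4)^2=0, (2-9)^2=49
sum(d^2) = 288.
Step 3: rho = 1 - 6*288 / (12*(12^2 - 1)) = 1 - 1728/1716 = -0.006993.
Step 4: Under H0, t = rho * sqrt((n-2)/(1-rho^2)) = -0.0221 ~ t(10).
Step 5: Two-sided p-value from the t-distribution with 10 df = 0.982792.
Step 6: alpha = 0.05. fail to reject H0.

rho = -0.0070, p = 0.982792, fail to reject H0 at alpha = 0.05.


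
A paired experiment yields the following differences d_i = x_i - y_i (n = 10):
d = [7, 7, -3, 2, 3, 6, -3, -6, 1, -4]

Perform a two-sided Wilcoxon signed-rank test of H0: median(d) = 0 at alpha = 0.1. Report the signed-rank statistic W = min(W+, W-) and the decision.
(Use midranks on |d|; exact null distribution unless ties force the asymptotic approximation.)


Step 1: Drop any zero differences (none here) and take |d_i|.
|d| = [7, 7, 3, 2, 3, 6, 3, 6, 1, 4]
Step 2: Midrank |d_i| (ties get averaged ranks).
ranks: |7|->9.5, |7|->9.5, |3|->4, |2|->2, |3|->4, |6|->7.5, |3|->4, |6|->7.5, |1|->1, |4|->6
Step 3: Attach original signs; sum ranks with positive sign and with negative sign.
W+ = 9.5 + 9.5 + 2 + 4 + 7.5 + 1 = 33.5
W- = 4 + 4 + 7.5 + 6 = 21.5
(Check: W+ + W- = 55 should equal n(n+1)/2 = 55.)
Step 4: Test statistic W = min(W+, W-) = 21.5.
Step 5: Ties in |d|, so use the tie-corrected normal approximation.
        E[W] = n(n+1)/4 = 10*11/4 = 27.5.
        Tie groups: |d|=3 (t=3), |d|=6 (t=2), |d|=7 (t=2); sum(t^3 - t) = 36.
        Var[W] = n(n+1)(2n+1)/24 - sum(t^3-t)/48 = 2310/24 - 36/48 = 95.5.
        z = (W - E[W]) / sqrt(Var[W]) = (21.5 - 27.5) / 9.7724 = -0.6140.
        Two-sided p = 2*Phi(z) = 0.539233.
Step 6: alpha = 0.1. fail to reject H0.

W+ = 33.5, W- = 21.5, W = min = 21.5, p = 0.539233, fail to reject H0.


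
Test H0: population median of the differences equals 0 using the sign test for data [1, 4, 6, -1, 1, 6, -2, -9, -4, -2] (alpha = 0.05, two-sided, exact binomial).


Step 1: Discard zero differences. Original n = 10; n_eff = number of nonzero differences = 10.
Nonzero differences (with sign): +1, +4, +6, -1, +1, +6, -2, -9, -4, -2
Step 2: Count signs: positive = 5, negative = 5.
Step 3: Under H0: P(positive) = 0.5, so the number of positives S ~ Bin(10, 0.5).
Step 4: Two-sided exact p-value = sum of Bin(10,0.5) probabilities at or below the observed probability = 1.000000.
Step 5: alpha = 0.05. fail to reject H0.

n_eff = 10, pos = 5, neg = 5, p = 1.000000, fail to reject H0.


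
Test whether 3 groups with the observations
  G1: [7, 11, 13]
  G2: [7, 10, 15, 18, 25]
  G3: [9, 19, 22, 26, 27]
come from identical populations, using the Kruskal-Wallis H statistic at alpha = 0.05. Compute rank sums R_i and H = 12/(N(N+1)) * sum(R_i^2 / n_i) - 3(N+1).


Step 1: Combine all N = 13 observations and assign midranks.
sorted (value, group, rank): (7,G1,1.5), (7,G2,1.5), (9,G3,3), (10,G2,4), (11,G1,5), (13,G1,6), (15,G2,7), (18,G2,8), (19,G3,9), (22,G3,10), (25,G2,11), (26,G3,12), (27,G3,13)
Step 2: Sum ranks within each group.
R_1 = 12.5 (n_1 = 3)
R_2 = 31.5 (n_2 = 5)
R_3 = 47 (n_3 = 5)
Step 3: H = 12/(N(N+1)) * sum(R_i^2/n_i) - 3(N+1)
     = 12/(13*14) * (12.5^2/3 + 31.5^2/5 + 47^2/5) - 3*14
     = 0.065934 * 692.333 - 42
     = 3.648352.
Step 4: Ties present; correction factor C = 1 - 6/(13^3 - 13) = 0.997253. Corrected H = 3.648352 / 0.997253 = 3.658402.
Step 5: Under H0, H ~ chi^2(2); p-value = 0.160542.
Step 6: alpha = 0.05. fail to reject H0.

H = 3.6584, df = 2, p = 0.160542, fail to reject H0.


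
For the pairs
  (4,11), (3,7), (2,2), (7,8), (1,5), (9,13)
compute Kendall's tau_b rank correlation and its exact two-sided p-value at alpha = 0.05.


Step 1: Enumerate the 15 unordered pairs (i,j) with i<j and classify each by sign(x_j-x_i) * sign(y_j-y_i).
  (1,2):dx=-1,dy=-4->C; (1,3):dx=-2,dy=-9->C; (1,4):dx=+3,dy=-3->D; (1,5):dx=-3,dy=-6->C
  (1,6):dx=+5,dy=+2->C; (2,3):dx=-1,dy=-5->C; (2,4):dx=+4,dy=+1->C; (2,5):dx=-2,dy=-2->C
  (2,6):dx=+6,dy=+6->C; (3,4):dx=+5,dy=+6->C; (3,5):dx=-1,dy=+3->D; (3,6):dx=+7,dy=+11->C
  (4,5):dx=-6,dy=-3->C; (4,6):dx=+2,dy=+5->C; (5,6):dx=+8,dy=+8->C
Step 2: C = 13, D = 2, total pairs = 15.
Step 3: tau = (C - D)/(n(n-1)/2) = (13 - 2)/15 = 0.733333.
Step 4: Exact two-sided p-value (enumerate n! = 720 permutations of y under H0): p = 0.055556.
Step 5: alpha = 0.05. fail to reject H0.

tau_b = 0.7333 (C=13, D=2), p = 0.055556, fail to reject H0.


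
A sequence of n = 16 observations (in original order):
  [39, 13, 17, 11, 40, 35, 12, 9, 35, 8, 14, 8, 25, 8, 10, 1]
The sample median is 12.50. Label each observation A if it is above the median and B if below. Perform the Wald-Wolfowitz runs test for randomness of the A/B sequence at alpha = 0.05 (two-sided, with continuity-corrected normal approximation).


Step 1: Compute median = 12.50; label A = above, B = below.
Labels in order: AAABAABBABABABBB  (n_A = 8, n_B = 8)
Step 2: Count runs R = 10.
Step 3: Under H0 (random ordering), E[R] = 2*n_A*n_B/(n_A+n_B) + 1 = 2*8*8/16 + 1 = 9.0000.
        Var[R] = 2*n_A*n_B*(2*n_A*n_B - n_A - n_B) / ((n_A+n_B)^2 * (n_A+n_B-1)) = 14336/3840 = 3.7333.
        SD[R] = 1.9322.
Step 4: Continuity-corrected z = (R - 0.5 - E[R]) / SD[R] = (10 - 0.5 - 9.0000) / 1.9322 = 0.2588.
Step 5: Two-sided p-value via normal approximation = 2*(1 - Phi(|z|)) = 0.795809.
Step 6: alpha = 0.05. fail to reject H0.

R = 10, z = 0.2588, p = 0.795809, fail to reject H0.


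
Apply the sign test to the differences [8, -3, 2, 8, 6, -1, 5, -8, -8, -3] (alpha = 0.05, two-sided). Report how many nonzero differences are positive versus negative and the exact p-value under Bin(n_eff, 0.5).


Step 1: Discard zero differences. Original n = 10; n_eff = number of nonzero differences = 10.
Nonzero differences (with sign): +8, -3, +2, +8, +6, -1, +5, -8, -8, -3
Step 2: Count signs: positive = 5, negative = 5.
Step 3: Under H0: P(positive) = 0.5, so the number of positives S ~ Bin(10, 0.5).
Step 4: Two-sided exact p-value = sum of Bin(10,0.5) probabilities at or below the observed probability = 1.000000.
Step 5: alpha = 0.05. fail to reject H0.

n_eff = 10, pos = 5, neg = 5, p = 1.000000, fail to reject H0.


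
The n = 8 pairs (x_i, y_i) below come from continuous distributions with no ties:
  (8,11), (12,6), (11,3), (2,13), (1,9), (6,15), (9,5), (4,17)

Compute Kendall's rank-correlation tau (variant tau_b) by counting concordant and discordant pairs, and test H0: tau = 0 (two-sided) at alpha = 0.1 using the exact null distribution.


Step 1: Enumerate the 28 unordered pairs (i,j) with i<j and classify each by sign(x_j-x_i) * sign(y_j-y_i).
  (1,2):dx=+4,dy=-5->D; (1,3):dx=+3,dy=-8->D; (1,4):dx=-6,dy=+2->D; (1,5):dx=-7,dy=-2->C
  (1,6):dx=-2,dy=+4->D; (1,7):dx=+1,dy=-6->D; (1,8):dx=-4,dy=+6->D; (2,3):dx=-1,dy=-3->C
  (2,4):dx=-10,dy=+7->D; (2,5):dx=-11,dy=+3->D; (2,6):dx=-6,dy=+9->D; (2,7):dx=-3,dy=-1->C
  (2,8):dx=-8,dy=+11->D; (3,4):dx=-9,dy=+10->D; (3,5):dx=-10,dy=+6->D; (3,6):dx=-5,dy=+12->D
  (3,7):dx=-2,dy=+2->D; (3,8):dx=-7,dy=+14->D; (4,5):dx=-1,dy=-4->C; (4,6):dx=+4,dy=+2->C
  (4,7):dx=+7,dy=-8->D; (4,8):dx=+2,dy=+4->C; (5,6):dx=+5,dy=+6->C; (5,7):dx=+8,dy=-4->D
  (5,8):dx=+3,dy=+8->C; (6,7):dx=+3,dy=-10->D; (6,8):dx=-2,dy=+2->D; (7,8):dx=-5,dy=+12->D
Step 2: C = 8, D = 20, total pairs = 28.
Step 3: tau = (C - D)/(n(n-1)/2) = (8 - 20)/28 = -0.428571.
Step 4: Exact two-sided p-value (enumerate n! = 40320 permutations of y under H0): p = 0.178869.
Step 5: alpha = 0.1. fail to reject H0.

tau_b = -0.4286 (C=8, D=20), p = 0.178869, fail to reject H0.


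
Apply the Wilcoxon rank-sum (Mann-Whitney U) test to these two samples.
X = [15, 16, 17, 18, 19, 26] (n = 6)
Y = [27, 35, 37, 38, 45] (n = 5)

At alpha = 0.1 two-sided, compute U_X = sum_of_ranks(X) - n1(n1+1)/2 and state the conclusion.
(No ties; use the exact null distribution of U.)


Step 1: Combine and sort all 11 observations; assign midranks.
sorted (value, group): (15,X), (16,X), (17,X), (18,X), (19,X), (26,X), (27,Y), (35,Y), (37,Y), (38,Y), (45,Y)
ranks: 15->1, 16->2, 17->3, 18->4, 19->5, 26->6, 27->7, 35->8, 37->9, 38->10, 45->11
Step 2: Rank sum for X: R1 = 1 + 2 + 3 + 4 + 5 + 6 = 21.
Step 3: U_X = R1 - n1(n1+1)/2 = 21 - 6*7/2 = 21 - 21 = 0.
       U_Y = n1*n2 - U_X = 30 - 0 = 30.
Step 4: No ties, so the exact null distribution of U (based on enumerating the C(11,6) = 462 equally likely rank assignments) gives the two-sided p-value.
Step 5: p-value = 0.004329; compare to alpha = 0.1. reject H0.

U_X = 0, p = 0.004329, reject H0 at alpha = 0.1.


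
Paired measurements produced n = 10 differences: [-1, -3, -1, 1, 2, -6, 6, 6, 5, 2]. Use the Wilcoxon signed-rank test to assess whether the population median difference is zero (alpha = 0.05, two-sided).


Step 1: Drop any zero differences (none here) and take |d_i|.
|d| = [1, 3, 1, 1, 2, 6, 6, 6, 5, 2]
Step 2: Midrank |d_i| (ties get averaged ranks).
ranks: |1|->2, |3|->6, |1|->2, |1|->2, |2|->4.5, |6|->9, |6|->9, |6|->9, |5|->7, |2|->4.5
Step 3: Attach original signs; sum ranks with positive sign and with negative sign.
W+ = 2 + 4.5 + 9 + 9 + 7 + 4.5 = 36
W- = 2 + 6 + 2 + 9 = 19
(Check: W+ + W- = 55 should equal n(n+1)/2 = 55.)
Step 4: Test statistic W = min(W+, W-) = 19.
Step 5: Ties in |d|, so use the tie-corrected normal approximation.
        E[W] = n(n+1)/4 = 10*11/4 = 27.5.
        Tie groups: |d|=1 (t=3), |d|=2 (t=2), |d|=6 (t=3); sum(t^3 - t) = 54.
        Var[W] = n(n+1)(2n+1)/24 - sum(t^3-t)/48 = 2310/24 - 54/48 = 95.125.
        z = (W - E[W]) / sqrt(Var[W]) = (19 - 27.5) / 9.7532 = -0.8715.
        Two-sided p = 2*Phi(z) = 0.383477.
Step 6: alpha = 0.05. fail to reject H0.

W+ = 36, W- = 19, W = min = 19, p = 0.383477, fail to reject H0.


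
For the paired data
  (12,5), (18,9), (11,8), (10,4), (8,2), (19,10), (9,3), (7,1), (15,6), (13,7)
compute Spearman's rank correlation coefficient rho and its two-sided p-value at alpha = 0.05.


Step 1: Rank x and y separately (midranks; no ties here).
rank(x): 12->6, 18->9, 11->5, 10->4, 8->2, 19->10, 9->3, 7->1, 15->8, 13->7
rank(y): 5->5, 9->9, 8->8, 4->4, 2->2, 10->10, 3->3, 1->1, 6->6, 7->7
Step 2: d_i = R_x(i) - R_y(i); compute d_i^2.
  (6-5)^2=1, (9-9)^2=0, (5-8)^2=9, (4-4)^2=0, (2-2)^2=0, (10-10)^2=0, (3-3)^2=0, (1-1)^2=0, (8-6)^2=4, (7-7)^2=0
sum(d^2) = 14.
Step 3: rho = 1 - 6*14 / (10*(10^2 - 1)) = 1 - 84/990 = 0.915152.
Step 4: Under H0, t = rho * sqrt((n-2)/(1-rho^2)) = 6.4212 ~ t(8).
Step 5: Two-sided p-value from the t-distribution with 8 df = 0.000204.
Step 6: alpha = 0.05. reject H0.

rho = 0.9152, p = 0.000204, reject H0 at alpha = 0.05.


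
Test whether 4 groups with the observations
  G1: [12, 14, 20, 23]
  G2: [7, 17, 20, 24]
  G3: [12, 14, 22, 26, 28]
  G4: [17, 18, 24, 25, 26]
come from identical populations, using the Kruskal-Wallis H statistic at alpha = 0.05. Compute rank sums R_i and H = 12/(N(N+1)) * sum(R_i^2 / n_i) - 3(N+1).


Step 1: Combine all N = 18 observations and assign midranks.
sorted (value, group, rank): (7,G2,1), (12,G1,2.5), (12,G3,2.5), (14,G1,4.5), (14,G3,4.5), (17,G2,6.5), (17,G4,6.5), (18,G4,8), (20,G1,9.5), (20,G2,9.5), (22,G3,11), (23,G1,12), (24,G2,13.5), (24,G4,13.5), (25,G4,15), (26,G3,16.5), (26,G4,16.5), (28,G3,18)
Step 2: Sum ranks within each group.
R_1 = 28.5 (n_1 = 4)
R_2 = 30.5 (n_2 = 4)
R_3 = 52.5 (n_3 = 5)
R_4 = 59.5 (n_4 = 5)
Step 3: H = 12/(N(N+1)) * sum(R_i^2/n_i) - 3(N+1)
     = 12/(18*19) * (28.5^2/4 + 30.5^2/4 + 52.5^2/5 + 59.5^2/5) - 3*19
     = 0.035088 * 1694.92 - 57
     = 2.471053.
Step 4: Ties present; correction factor C = 1 - 36/(18^3 - 18) = 0.993808. Corrected H = 2.471053 / 0.993808 = 2.486449.
Step 5: Under H0, H ~ chi^2(3); p-value = 0.477745.
Step 6: alpha = 0.05. fail to reject H0.

H = 2.4864, df = 3, p = 0.477745, fail to reject H0.


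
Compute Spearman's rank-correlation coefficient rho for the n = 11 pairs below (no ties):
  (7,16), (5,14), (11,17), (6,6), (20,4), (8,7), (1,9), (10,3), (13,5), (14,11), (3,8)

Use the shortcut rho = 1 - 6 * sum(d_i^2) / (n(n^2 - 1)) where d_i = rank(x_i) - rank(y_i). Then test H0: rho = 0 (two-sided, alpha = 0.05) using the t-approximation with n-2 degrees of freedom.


Step 1: Rank x and y separately (midranks; no ties here).
rank(x): 7->5, 5->3, 11->8, 6->4, 20->11, 8->6, 1->1, 10->7, 13->9, 14->10, 3->2
rank(y): 16->10, 14->9, 17->11, 6->4, 4->2, 7->5, 9->7, 3->1, 5->3, 11->8, 8->6
Step 2: d_i = R_x(i) - R_y(i); compute d_i^2.
  (5-10)^2=25, (3-9)^2=36, (8-11)^2=9, (4-4)^2=0, (11-2)^2=81, (6-5)^2=1, (1-7)^2=36, (7-1)^2=36, (9-3)^2=36, (10-8)^2=4, (2-6)^2=16
sum(d^2) = 280.
Step 3: rho = 1 - 6*280 / (11*(11^2 - 1)) = 1 - 1680/1320 = -0.272727.
Step 4: Under H0, t = rho * sqrt((n-2)/(1-rho^2)) = -0.8504 ~ t(9).
Step 5: Two-sided p-value from the t-distribution with 9 df = 0.417141.
Step 6: alpha = 0.05. fail to reject H0.

rho = -0.2727, p = 0.417141, fail to reject H0 at alpha = 0.05.


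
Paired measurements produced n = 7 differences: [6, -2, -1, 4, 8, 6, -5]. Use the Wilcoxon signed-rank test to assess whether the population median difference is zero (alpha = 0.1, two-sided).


Step 1: Drop any zero differences (none here) and take |d_i|.
|d| = [6, 2, 1, 4, 8, 6, 5]
Step 2: Midrank |d_i| (ties get averaged ranks).
ranks: |6|->5.5, |2|->2, |1|->1, |4|->3, |8|->7, |6|->5.5, |5|->4
Step 3: Attach original signs; sum ranks with positive sign and with negative sign.
W+ = 5.5 + 3 + 7 + 5.5 = 21
W- = 2 + 1 + 4 = 7
(Check: W+ + W- = 28 should equal n(n+1)/2 = 28.)
Step 4: Test statistic W = min(W+, W-) = 7.
Step 5: Ties in |d|, so use the tie-corrected normal approximation.
        E[W] = n(n+1)/4 = 7*8/4 = 14.
        Tie groups: |d|=6 (t=2); sum(t^3 - t) = 6.
        Var[W] = n(n+1)(2n+1)/24 - sum(t^3-t)/48 = 840/24 - 6/48 = 34.875.
        z = (W - E[W]) / sqrt(Var[W]) = (7 - 14) / 5.9055 = -1.1853.
        Two-sided p = 2*Phi(z) = 0.235885.
Step 6: alpha = 0.1. fail to reject H0.

W+ = 21, W- = 7, W = min = 7, p = 0.235885, fail to reject H0.


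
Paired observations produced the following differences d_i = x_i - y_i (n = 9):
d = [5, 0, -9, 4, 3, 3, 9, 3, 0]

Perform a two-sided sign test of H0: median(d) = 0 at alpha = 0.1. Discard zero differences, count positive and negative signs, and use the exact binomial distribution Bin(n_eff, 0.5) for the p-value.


Step 1: Discard zero differences. Original n = 9; n_eff = number of nonzero differences = 7.
Nonzero differences (with sign): +5, -9, +4, +3, +3, +9, +3
Step 2: Count signs: positive = 6, negative = 1.
Step 3: Under H0: P(positive) = 0.5, so the number of positives S ~ Bin(7, 0.5).
Step 4: Two-sided exact p-value = sum of Bin(7,0.5) probabilities at or below the observed probability = 0.125000.
Step 5: alpha = 0.1. fail to reject H0.

n_eff = 7, pos = 6, neg = 1, p = 0.125000, fail to reject H0.


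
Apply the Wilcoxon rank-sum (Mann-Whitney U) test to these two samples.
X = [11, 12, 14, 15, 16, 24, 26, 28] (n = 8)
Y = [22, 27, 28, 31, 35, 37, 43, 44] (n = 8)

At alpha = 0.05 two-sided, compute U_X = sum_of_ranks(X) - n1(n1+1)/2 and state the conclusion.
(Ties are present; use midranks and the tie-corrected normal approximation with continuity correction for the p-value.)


Step 1: Combine and sort all 16 observations; assign midranks.
sorted (value, group): (11,X), (12,X), (14,X), (15,X), (16,X), (22,Y), (24,X), (26,X), (27,Y), (28,X), (28,Y), (31,Y), (35,Y), (37,Y), (43,Y), (44,Y)
ranks: 11->1, 12->2, 14->3, 15->4, 16->5, 22->6, 24->7, 26->8, 27->9, 28->10.5, 28->10.5, 31->12, 35->13, 37->14, 43->15, 44->16
Step 2: Rank sum for X: R1 = 1 + 2 + 3 + 4 + 5 + 7 + 8 + 10.5 = 40.5.
Step 3: U_X = R1 - n1(n1+1)/2 = 40.5 - 8*9/2 = 40.5 - 36 = 4.5.
       U_Y = n1*n2 - U_X = 64 - 4.5 = 59.5.
Step 4: Ties are present, so use the tie-corrected normal approximation (with continuity correction) for the p-value.
Step 5: p-value = 0.004545; compare to alpha = 0.05. reject H0.

U_X = 4.5, p = 0.004545, reject H0 at alpha = 0.05.


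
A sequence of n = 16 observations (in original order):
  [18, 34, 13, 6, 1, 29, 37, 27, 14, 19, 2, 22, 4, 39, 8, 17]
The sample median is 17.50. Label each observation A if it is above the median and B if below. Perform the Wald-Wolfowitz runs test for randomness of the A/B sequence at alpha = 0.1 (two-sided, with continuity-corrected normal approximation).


Step 1: Compute median = 17.50; label A = above, B = below.
Labels in order: AABBBAAABABABABB  (n_A = 8, n_B = 8)
Step 2: Count runs R = 10.
Step 3: Under H0 (random ordering), E[R] = 2*n_A*n_B/(n_A+n_B) + 1 = 2*8*8/16 + 1 = 9.0000.
        Var[R] = 2*n_A*n_B*(2*n_A*n_B - n_A - n_B) / ((n_A+n_B)^2 * (n_A+n_B-1)) = 14336/3840 = 3.7333.
        SD[R] = 1.9322.
Step 4: Continuity-corrected z = (R - 0.5 - E[R]) / SD[R] = (10 - 0.5 - 9.0000) / 1.9322 = 0.2588.
Step 5: Two-sided p-value via normal approximation = 2*(1 - Phi(|z|)) = 0.795809.
Step 6: alpha = 0.1. fail to reject H0.

R = 10, z = 0.2588, p = 0.795809, fail to reject H0.


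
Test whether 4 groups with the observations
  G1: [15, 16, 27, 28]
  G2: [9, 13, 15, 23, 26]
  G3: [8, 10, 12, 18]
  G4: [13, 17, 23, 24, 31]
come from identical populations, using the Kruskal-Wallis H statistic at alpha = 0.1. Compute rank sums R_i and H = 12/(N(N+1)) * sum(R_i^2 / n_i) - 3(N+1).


Step 1: Combine all N = 18 observations and assign midranks.
sorted (value, group, rank): (8,G3,1), (9,G2,2), (10,G3,3), (12,G3,4), (13,G2,5.5), (13,G4,5.5), (15,G1,7.5), (15,G2,7.5), (16,G1,9), (17,G4,10), (18,G3,11), (23,G2,12.5), (23,G4,12.5), (24,G4,14), (26,G2,15), (27,G1,16), (28,G1,17), (31,G4,18)
Step 2: Sum ranks within each group.
R_1 = 49.5 (n_1 = 4)
R_2 = 42.5 (n_2 = 5)
R_3 = 19 (n_3 = 4)
R_4 = 60 (n_4 = 5)
Step 3: H = 12/(N(N+1)) * sum(R_i^2/n_i) - 3(N+1)
     = 12/(18*19) * (49.5^2/4 + 42.5^2/5 + 19^2/4 + 60^2/5) - 3*19
     = 0.035088 * 1784.06 - 57
     = 5.598684.
Step 4: Ties present; correction factor C = 1 - 18/(18^3 - 18) = 0.996904. Corrected H = 5.598684 / 0.996904 = 5.616071.
Step 5: Under H0, H ~ chi^2(3); p-value = 0.131859.
Step 6: alpha = 0.1. fail to reject H0.

H = 5.6161, df = 3, p = 0.131859, fail to reject H0.
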